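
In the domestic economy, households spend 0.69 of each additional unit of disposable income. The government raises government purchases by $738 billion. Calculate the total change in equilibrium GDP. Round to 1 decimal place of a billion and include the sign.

Government-spending multiplier = 1/(1 − MPC) = 1/(1 − 0.69) = 1/0.31 ≈ 3.226.
ΔY = k × ΔG = (+$738 billion) / 0.31 ≈ +$2,380.6 billion.

+$2,380.6 billion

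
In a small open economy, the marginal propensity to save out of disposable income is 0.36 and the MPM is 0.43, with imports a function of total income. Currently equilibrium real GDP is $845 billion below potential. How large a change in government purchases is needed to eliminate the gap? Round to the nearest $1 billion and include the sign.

+$668 billion

MPC = 1 − MPS = 1 − 0.36 = 0.64.
Spending multiplier = 1/(1 − c + m) = 1/(1 − 0.64 + 0.43) = 1/0.79 ≈ 1.266.
Need ΔY = +$845 billion, so ΔG = ΔY/k = (+$845 billion) × 0.79 ≈ +$668 billion.
The government should increase government purchases by $668 billion.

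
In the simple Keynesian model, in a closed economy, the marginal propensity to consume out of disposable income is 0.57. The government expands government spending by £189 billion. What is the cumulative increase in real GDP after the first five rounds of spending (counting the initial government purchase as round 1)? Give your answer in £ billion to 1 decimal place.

£413.1 billion

Round 1 adds ΔG = £189 billion; each later round is MPC = 0.57 times the previous.
After 5 rounds: 189 + 107.73 + 61.4061 + 35.001477 + 19.95084189 = ΔG·(1 − c^5)/(1 − c) = 189 × (1 − 0.0601692057)/0.43 ≈ £413.1 billion.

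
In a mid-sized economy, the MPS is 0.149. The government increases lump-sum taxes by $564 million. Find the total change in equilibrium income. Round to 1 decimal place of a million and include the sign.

MPC = 1 − MPS = 1 − 0.149 = 0.851.
A lump-sum tax change of +$564 million shifts disposable income by −$564 million; first-round consumption changes by −c × ΔT = −0.851 × (+$564 million) = −$479.964 million.
Expenditure multiplier = 1/(1 − MPC) = 1/(1 − 0.851) = 1/0.149 ≈ 6.711.
The tax multiplier is −c × k ≈ −5.711, so ΔY = k × (−c·ΔT) = (−$479.964 million) / 0.149 ≈ −$3,221.2 million.

−$3,221.2 million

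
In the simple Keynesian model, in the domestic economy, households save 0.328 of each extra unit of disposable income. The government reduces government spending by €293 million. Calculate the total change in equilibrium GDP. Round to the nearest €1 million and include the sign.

−€893 million

MPC = 1 − MPS = 1 − 0.328 = 0.672.
Government-spending multiplier = 1/(1 − MPC) = 1/(1 − 0.672) = 1/0.328 ≈ 3.049.
ΔY = k × ΔG = (−€293 million) / 0.328 ≈ −€893 million.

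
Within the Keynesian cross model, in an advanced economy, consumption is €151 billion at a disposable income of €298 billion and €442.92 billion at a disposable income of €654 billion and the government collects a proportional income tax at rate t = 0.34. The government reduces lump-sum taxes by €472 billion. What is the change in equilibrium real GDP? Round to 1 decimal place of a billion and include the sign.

MPC = ΔC/ΔYd = (442.92 − 151)/(654 − 298) = 291.92/356 = 0.82.
A lump-sum tax change of −€472 billion shifts disposable income by +€472 billion; first-round consumption changes by −c × ΔT = −0.82 × (−€472 billion) = +€387.04 billion.
Expenditure multiplier = 1/(1 − c(1−t)) = 1/(1 − 0.82×0.66) = 1/0.4588 ≈ 2.18.
The tax multiplier is −c × k ≈ −1.787, so ΔY = k × (−c·ΔT) = (+€387.04 billion) / 0.4588 ≈ +€843.6 billion.

+€843.6 billion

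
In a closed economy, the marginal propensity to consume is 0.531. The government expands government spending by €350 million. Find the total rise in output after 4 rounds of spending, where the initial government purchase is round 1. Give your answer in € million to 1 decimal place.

€686.9 million

Round 1 adds ΔG = €350 million; each later round is MPC = 0.531 times the previous.
After 4 rounds: 350 + 185.85 + 98.68635 + 52.40245185 = ΔG·(1 − c^4)/(1 − c) = 350 × (1 − 0.079502005521)/0.469 ≈ €686.9 million.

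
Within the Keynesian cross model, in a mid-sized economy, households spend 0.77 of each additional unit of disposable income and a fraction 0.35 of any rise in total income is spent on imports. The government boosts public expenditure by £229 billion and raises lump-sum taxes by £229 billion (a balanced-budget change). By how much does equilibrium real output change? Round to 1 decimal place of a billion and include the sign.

Expenditure multiplier = 1/(1 − c + m) = 1/(1 − 0.77 + 0.35) = 1/0.58 ≈ 1.724.
ΔG contributes k·ΔG = (+£229 billion) / 0.58 ≈ +£394.8 billion.
ΔT of +£229 billion changes first-round spending by −c·ΔT = −£176.33 billion, contributing k·(−c·ΔT) = (−£176.33 billion) / 0.58 ≈ −£304 billion.
Net ΔY = k(ΔG − c·ΔT) = (+£52.67 billion) / 0.58 ≈ +£90.8 billion.

+£90.8 billion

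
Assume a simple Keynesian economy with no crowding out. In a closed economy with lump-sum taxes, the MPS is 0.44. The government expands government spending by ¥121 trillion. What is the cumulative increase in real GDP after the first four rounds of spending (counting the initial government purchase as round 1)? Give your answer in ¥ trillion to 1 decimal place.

MPC = 1 − MPS = 1 − 0.44 = 0.56.
Round 1 adds ΔG = ¥121 trillion; each later round is MPC = 0.56 times the previous.
After 4 rounds: 121 + 67.76 + 37.9456 + 21.249536 = ΔG·(1 − c^4)/(1 − c) = 121 × (1 − 0.09834496)/0.44 ≈ ¥248 trillion.

¥248.0 trillion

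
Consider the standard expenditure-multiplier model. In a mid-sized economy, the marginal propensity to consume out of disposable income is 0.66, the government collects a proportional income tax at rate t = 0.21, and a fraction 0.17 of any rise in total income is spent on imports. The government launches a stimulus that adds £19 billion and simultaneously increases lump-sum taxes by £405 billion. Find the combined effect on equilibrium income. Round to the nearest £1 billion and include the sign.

Expenditure multiplier = 1/(1 − c(1−t) + m) = 1/(1 − 0.66×0.79 + 0.17) = 1/0.6486 ≈ 1.542.
ΔG contributes k·ΔG = (+£19 billion) / 0.6486 ≈ +£29.3 billion.
ΔT of +£405 billion changes first-round spending by −c·ΔT = −£267.3 billion, contributing k·(−c·ΔT) = (−£267.3 billion) / 0.6486 ≈ −£412.1 billion.
Net ΔY = k(ΔG − c·ΔT) = (−£248.3 billion) / 0.6486 ≈ −£383 billion.

−£383 billion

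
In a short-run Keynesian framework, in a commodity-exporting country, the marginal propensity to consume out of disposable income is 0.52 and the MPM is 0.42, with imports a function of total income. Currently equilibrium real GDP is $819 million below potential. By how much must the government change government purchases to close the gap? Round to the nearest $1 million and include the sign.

+$737 million

Spending multiplier = 1/(1 − c + m) = 1/(1 − 0.52 + 0.42) = 1/0.9 ≈ 1.111.
Need ΔY = +$819 million, so ΔG = ΔY/k = (+$819 million) × 0.9 ≈ +$737 million.
The government should increase government purchases by $737 million.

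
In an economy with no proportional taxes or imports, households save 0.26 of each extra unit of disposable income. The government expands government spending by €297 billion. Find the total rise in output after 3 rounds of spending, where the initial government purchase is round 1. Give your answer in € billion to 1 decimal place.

€679.4 billion

MPC = 1 − MPS = 1 − 0.26 = 0.74.
Round 1 adds ΔG = €297 billion; each later round is MPC = 0.74 times the previous.
After 3 rounds: 297 + 219.78 + 162.6372 = ΔG·(1 − c^3)/(1 − c) = 297 × (1 − 0.405224)/0.26 ≈ €679.4 billion.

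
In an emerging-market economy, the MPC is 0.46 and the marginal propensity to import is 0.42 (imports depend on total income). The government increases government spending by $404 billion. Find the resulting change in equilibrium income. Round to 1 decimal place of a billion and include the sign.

+$420.8 billion

Expenditure multiplier = 1/(1 − c + m) = 1/(1 − 0.46 + 0.42) = 1/0.96 ≈ 1.042.
ΔY = k × ΔG = (+$404 billion) / 0.96 ≈ +$420.8 billion.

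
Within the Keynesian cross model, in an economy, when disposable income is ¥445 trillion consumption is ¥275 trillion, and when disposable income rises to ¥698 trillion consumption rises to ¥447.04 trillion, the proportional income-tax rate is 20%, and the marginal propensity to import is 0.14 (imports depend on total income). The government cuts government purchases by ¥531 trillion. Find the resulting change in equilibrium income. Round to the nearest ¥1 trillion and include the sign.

−¥891 trillion

MPC = ΔC/ΔYd = (447.04 − 275)/(698 − 445) = 172.04/253 = 0.68.
Government-spending multiplier = 1/(1 − c(1−t) + m) = 1/(1 − 0.68×0.8 + 0.14) = 1/0.596 ≈ 1.678.
ΔY = k × ΔG = (−¥531 trillion) / 0.596 ≈ −¥891 trillion.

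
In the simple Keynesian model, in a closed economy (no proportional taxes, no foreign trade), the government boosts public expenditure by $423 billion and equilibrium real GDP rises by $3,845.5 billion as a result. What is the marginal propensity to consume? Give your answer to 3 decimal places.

Implied spending multiplier k = ΔY/ΔG = 3,845.5/423 ≈ 9.091.
Since k = 1/(1 − MPC), MPC = 1 − 1/k = 1 − ΔG/ΔY = 1 − 423/3,845.5 ≈ 0.890.

0.890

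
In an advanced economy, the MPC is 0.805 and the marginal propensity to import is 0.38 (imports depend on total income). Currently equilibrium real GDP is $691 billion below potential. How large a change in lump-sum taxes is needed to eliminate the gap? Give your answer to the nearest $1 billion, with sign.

Spending multiplier = 1/(1 − c + m) = 1/(1 − 0.805 + 0.38) = 1/0.575 ≈ 1.739.
Tax multiplier = −c·k = −0.805/0.575 = −1.4. Need ΔY = +$691 billion, so ΔT = ΔY/(−c·k) = −(+$691 billion) × 0.575 / 0.805 ≈ −$494 billion.
The government should cut lump-sum taxes by $494 billion.

−$494 billion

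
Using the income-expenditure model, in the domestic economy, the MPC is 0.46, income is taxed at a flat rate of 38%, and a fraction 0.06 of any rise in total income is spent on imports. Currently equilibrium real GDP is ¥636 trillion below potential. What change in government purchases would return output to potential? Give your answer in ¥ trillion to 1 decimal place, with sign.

+¥492.8 trillion

Spending multiplier = 1/(1 − c(1−t) + m) = 1/(1 − 0.46×0.62 + 0.06) = 1/0.7748 ≈ 1.291.
Need ΔY = +¥636 trillion, so ΔG = ΔY/k = (+¥636 trillion) × 0.7748 ≈ +¥492.8 trillion.
The government should increase government purchases by ¥492.8 trillion.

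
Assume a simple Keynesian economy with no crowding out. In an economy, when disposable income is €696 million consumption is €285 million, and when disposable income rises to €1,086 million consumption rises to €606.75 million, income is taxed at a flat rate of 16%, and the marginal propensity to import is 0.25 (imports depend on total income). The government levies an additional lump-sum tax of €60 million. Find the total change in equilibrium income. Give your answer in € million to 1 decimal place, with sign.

−€88.9 million

MPC = ΔC/ΔYd = (606.75 − 285)/(1,086 − 696) = 321.75/390 = 0.825.
A lump-sum tax change of +€60 million shifts disposable income by −€60 million; first-round consumption changes by −c × ΔT = −0.825 × (+€60 million) = −€49.5 million.
Expenditure multiplier = 1/(1 − c(1−t) + m) = 1/(1 − 0.825×0.84 + 0.25) = 1/0.557 ≈ 1.795.
The tax multiplier is −c × k ≈ −1.481, so ΔY = k × (−c·ΔT) = (−€49.5 million) / 0.557 ≈ −€88.9 million.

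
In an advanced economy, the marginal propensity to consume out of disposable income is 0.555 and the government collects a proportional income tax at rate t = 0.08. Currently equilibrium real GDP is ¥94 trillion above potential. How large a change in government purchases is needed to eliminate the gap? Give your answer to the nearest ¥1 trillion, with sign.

−¥46 trillion

Spending multiplier = 1/(1 − c(1−t)) = 1/(1 − 0.555×0.92) = 1/0.4894 ≈ 2.043.
Need ΔY = −¥94 trillion, so ΔG = ΔY/k = (−¥94 trillion) × 0.4894 ≈ −¥46 trillion.
The government should cut government purchases by ¥46 trillion.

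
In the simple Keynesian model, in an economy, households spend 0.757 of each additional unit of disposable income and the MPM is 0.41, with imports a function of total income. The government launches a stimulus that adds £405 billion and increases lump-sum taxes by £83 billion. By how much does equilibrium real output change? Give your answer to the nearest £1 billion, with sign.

Expenditure multiplier = 1/(1 − c + m) = 1/(1 − 0.757 + 0.41) = 1/0.653 ≈ 1.531.
ΔG contributes k·ΔG = (+£405 billion) / 0.653 ≈ +£620.2 billion.
ΔT of +£83 billion changes first-round spending by −c·ΔT = −£62.831 billion, contributing k·(−c·ΔT) = (−£62.831 billion) / 0.653 ≈ −£96.2 billion.
Net ΔY = k(ΔG − c·ΔT) = (+£342.169 billion) / 0.653 ≈ +£524 billion.

+£524 billion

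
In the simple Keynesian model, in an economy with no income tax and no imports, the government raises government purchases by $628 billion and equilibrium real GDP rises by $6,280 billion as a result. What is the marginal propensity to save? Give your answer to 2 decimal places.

Implied spending multiplier k = ΔY/ΔG = 6,280/628 = 10.
Since k = 1/(1 − MPC), MPC = 1 − 1/k = 1 − ΔG/ΔY = 1 − 628/6,280 = 0.90.
MPS = 1 − MPC = 0.10.

0.10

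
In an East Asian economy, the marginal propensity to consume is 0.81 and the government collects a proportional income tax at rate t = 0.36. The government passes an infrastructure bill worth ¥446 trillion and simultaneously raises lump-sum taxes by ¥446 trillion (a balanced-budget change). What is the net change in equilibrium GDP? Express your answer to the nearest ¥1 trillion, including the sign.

Expenditure multiplier = 1/(1 − c(1−t)) = 1/(1 − 0.81×0.64) = 1/0.4816 ≈ 2.076.
ΔG contributes k·ΔG = (+¥446 trillion) / 0.4816 ≈ +¥926.1 trillion.
ΔT of +¥446 trillion changes first-round spending by −c·ΔT = −¥361.26 trillion, contributing k·(−c·ΔT) = (−¥361.26 trillion) / 0.4816 ≈ −¥750.1 trillion.
Net ΔY = k(ΔG − c·ΔT) = (+¥84.74 trillion) / 0.4816 ≈ +¥176 trillion.

+¥176 trillion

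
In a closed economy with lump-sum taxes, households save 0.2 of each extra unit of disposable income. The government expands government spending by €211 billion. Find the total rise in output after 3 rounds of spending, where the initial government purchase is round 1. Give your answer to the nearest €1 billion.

€515 billion

MPC = 1 − MPS = 1 − 0.2 = 0.8.
Round 1 adds ΔG = €211 billion; each later round is MPC = 0.8 times the previous.
After 3 rounds: 211 + 168.8 + 135.04 = ΔG·(1 − c^3)/(1 − c) = 211 × (1 − 0.512)/0.2 ≈ €515 billion.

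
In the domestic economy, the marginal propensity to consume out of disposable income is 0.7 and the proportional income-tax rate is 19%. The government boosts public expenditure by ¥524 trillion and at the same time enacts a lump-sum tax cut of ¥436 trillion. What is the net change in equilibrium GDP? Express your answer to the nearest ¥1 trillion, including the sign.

+¥1,915 trillion

Expenditure multiplier = 1/(1 − c(1−t)) = 1/(1 − 0.7×0.81) = 1/0.433 ≈ 2.309.
ΔG contributes k·ΔG = (+¥524 trillion) / 0.433 ≈ +¥1,210.2 trillion.
ΔT of −¥436 trillion changes first-round spending by −c·ΔT = +¥305.2 trillion, contributing k·(−c·ΔT) = (+¥305.2 trillion) / 0.433 ≈ +¥704.8 trillion.
Net ΔY = k(ΔG − c·ΔT) = (+¥829.2 trillion) / 0.433 ≈ +¥1,915 trillion.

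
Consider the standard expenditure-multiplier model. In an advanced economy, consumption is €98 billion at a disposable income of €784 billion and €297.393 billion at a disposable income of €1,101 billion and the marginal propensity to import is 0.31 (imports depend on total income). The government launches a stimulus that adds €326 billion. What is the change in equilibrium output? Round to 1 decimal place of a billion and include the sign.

+€478.7 billion

MPC = ΔC/ΔYd = (297.393 − 98)/(1,101 − 784) = 199.393/317 = 0.629.
Expenditure multiplier = 1/(1 − c + m) = 1/(1 − 0.629 + 0.31) = 1/0.681 ≈ 1.468.
ΔY = k × ΔG = (+€326 billion) / 0.681 ≈ +€478.7 billion.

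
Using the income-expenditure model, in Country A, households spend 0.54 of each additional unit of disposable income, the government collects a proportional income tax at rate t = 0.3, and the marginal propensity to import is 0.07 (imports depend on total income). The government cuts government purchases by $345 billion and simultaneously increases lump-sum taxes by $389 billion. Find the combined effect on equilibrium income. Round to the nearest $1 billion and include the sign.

−$802 billion

Expenditure multiplier = 1/(1 − c(1−t) + m) = 1/(1 − 0.54×0.7 + 0.07) = 1/0.692 ≈ 1.445.
ΔG contributes k·ΔG = (−$345 billion) / 0.692 ≈ −$498.6 billion.
ΔT of +$389 billion changes first-round spending by −c·ΔT = −$210.06 billion, contributing k·(−c·ΔT) = (−$210.06 billion) / 0.692 ≈ −$303.6 billion.
Net ΔY = k(ΔG − c·ΔT) = (−$555.06 billion) / 0.692 ≈ −$802 billion.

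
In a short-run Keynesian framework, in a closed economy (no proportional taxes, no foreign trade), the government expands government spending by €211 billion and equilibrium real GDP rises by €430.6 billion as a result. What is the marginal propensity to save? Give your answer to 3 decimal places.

Implied spending multiplier k = ΔY/ΔG = 430.6/211 ≈ 2.0408.
Since k = 1/(1 − MPC), MPC = 1 − 1/k = 1 − ΔG/ΔY = 1 − 211/430.6 ≈ 0.510.
MPS = 1 − MPC = 0.490.

0.490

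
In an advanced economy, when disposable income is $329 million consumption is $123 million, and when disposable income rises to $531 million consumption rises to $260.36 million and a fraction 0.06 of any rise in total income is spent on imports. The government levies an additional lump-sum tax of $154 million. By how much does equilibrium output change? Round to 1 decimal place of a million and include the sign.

−$275.6 million

MPC = ΔC/ΔYd = (260.36 − 123)/(531 − 329) = 137.36/202 = 0.68.
A lump-sum tax change of +$154 million shifts disposable income by −$154 million; first-round consumption changes by −c × ΔT = −0.68 × (+$154 million) = −$104.72 million.
Expenditure multiplier = 1/(1 − c + m) = 1/(1 − 0.68 + 0.06) = 1/0.38 ≈ 2.632.
The tax multiplier is −c × k ≈ −1.789, so ΔY = k × (−c·ΔT) = (−$104.72 million) / 0.38 ≈ −$275.6 million.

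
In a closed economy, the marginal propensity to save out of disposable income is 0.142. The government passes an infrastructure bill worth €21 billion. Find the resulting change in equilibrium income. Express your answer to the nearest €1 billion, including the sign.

+€148 billion

MPC = 1 − MPS = 1 − 0.142 = 0.858.
Government-spending multiplier = 1/(1 − MPC) = 1/(1 − 0.858) = 1/0.142 ≈ 7.042.
ΔY = k × ΔG = (+€21 billion) / 0.142 ≈ +€148 billion.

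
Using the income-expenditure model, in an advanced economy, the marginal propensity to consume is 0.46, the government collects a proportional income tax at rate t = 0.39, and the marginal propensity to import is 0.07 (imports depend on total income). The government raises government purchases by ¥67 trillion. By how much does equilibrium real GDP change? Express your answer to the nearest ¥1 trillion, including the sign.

Spending multiplier = 1/(1 − c(1−t) + m) = 1/(1 − 0.46×0.61 + 0.07) = 1/0.7894 ≈ 1.267.
ΔY = k × ΔG = (+¥67 trillion) / 0.7894 ≈ +¥85 trillion.

+¥85 trillion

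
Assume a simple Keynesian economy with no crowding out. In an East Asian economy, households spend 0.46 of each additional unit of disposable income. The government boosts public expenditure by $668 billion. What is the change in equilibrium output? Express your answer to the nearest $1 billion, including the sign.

+$1,237 billion

Expenditure multiplier = 1/(1 − MPC) = 1/(1 − 0.46) = 1/0.54 ≈ 1.852.
ΔY = k × ΔG = (+$668 billion) / 0.54 ≈ +$1,237 billion.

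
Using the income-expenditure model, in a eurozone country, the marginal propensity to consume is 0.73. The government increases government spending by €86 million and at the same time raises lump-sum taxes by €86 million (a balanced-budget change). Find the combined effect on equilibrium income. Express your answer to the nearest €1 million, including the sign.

Expenditure multiplier = 1/(1 − MPC) = 1/(1 − 0.73) = 1/0.27 ≈ 3.704.
ΔG contributes k·ΔG = (+€86 million) / 0.27 ≈ +€318.5 million.
ΔT of +€86 million changes first-round spending by −c·ΔT = −€62.78 million, contributing k·(−c·ΔT) = (−€62.78 million) / 0.27 ≈ −€232.5 million.
With ΔG = ΔT and no other leakages, the balanced-budget multiplier is 1, so ΔY = ΔG = +€86 million.

+€86 million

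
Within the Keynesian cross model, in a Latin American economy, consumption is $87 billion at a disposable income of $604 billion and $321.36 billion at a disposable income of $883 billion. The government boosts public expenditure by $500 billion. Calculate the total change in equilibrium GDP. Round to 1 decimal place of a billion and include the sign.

+$3,125.0 billion

MPC = ΔC/ΔYd = (321.36 − 87)/(883 − 604) = 234.36/279 = 0.84.
Expenditure multiplier = 1/(1 − MPC) = 1/(1 − 0.84) = 1/0.16 = 6.25.
ΔY = k × ΔG = (+$500 billion) / 0.16 = +$3,125 billion.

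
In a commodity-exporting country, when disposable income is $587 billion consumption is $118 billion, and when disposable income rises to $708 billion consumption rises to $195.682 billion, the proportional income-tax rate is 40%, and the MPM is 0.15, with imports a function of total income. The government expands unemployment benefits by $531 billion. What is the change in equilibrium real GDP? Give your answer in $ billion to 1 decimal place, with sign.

+$445.7 billion

MPC = ΔC/ΔYd = (195.682 − 118)/(708 − 587) = 77.682/121 = 0.642.
The transfer change shifts disposable income by +$531 billion, so first-round consumption changes by c·ΔTR = 0.642 × (+$531 billion) = +$340.902 billion.
Expenditure multiplier = 1/(1 − c(1−t) + m) = 1/(1 − 0.642×0.6 + 0.15) = 1/0.7648 ≈ 1.308.
The transfer multiplier is c × k ≈ 0.839, so ΔY = k × (c·ΔTR) = (+$340.902 billion) / 0.7648 ≈ +$445.7 billion.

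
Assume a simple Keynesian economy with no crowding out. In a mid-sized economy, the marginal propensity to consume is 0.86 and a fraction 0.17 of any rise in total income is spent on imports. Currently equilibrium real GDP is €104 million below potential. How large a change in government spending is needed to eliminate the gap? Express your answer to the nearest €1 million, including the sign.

+€32 million

Spending multiplier = 1/(1 − c + m) = 1/(1 − 0.86 + 0.17) = 1/0.31 ≈ 3.226.
Need ΔY = +€104 million, so ΔG = ΔY/k = (+€104 million) × 0.31 ≈ +€32 million.
The government should increase government spending by €32 million.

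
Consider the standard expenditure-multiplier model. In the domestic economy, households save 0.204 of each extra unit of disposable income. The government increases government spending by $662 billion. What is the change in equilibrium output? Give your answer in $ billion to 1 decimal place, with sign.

MPC = 1 − MPS = 1 − 0.204 = 0.796.
Expenditure multiplier = 1/(1 − MPC) = 1/(1 − 0.796) = 1/0.204 ≈ 4.902.
ΔY = k × ΔG = (+$662 billion) / 0.204 ≈ +$3,245.1 billion.

+$3,245.1 billion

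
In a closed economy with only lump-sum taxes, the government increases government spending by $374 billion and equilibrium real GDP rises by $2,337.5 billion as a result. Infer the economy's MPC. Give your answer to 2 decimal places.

0.84

Implied spending multiplier k = ΔY/ΔG = 2,337.5/374 = 6.25.
Since k = 1/(1 − MPC), MPC = 1 − 1/k = 1 − ΔG/ΔY = 1 − 374/2,337.5 = 0.84.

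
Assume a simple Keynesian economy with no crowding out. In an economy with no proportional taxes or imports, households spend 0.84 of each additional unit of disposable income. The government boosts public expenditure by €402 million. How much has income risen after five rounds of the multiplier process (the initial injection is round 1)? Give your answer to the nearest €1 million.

€1,462 million

Round 1 adds ΔG = €402 million; each later round is MPC = 0.84 times the previous.
After 5 rounds: 402 + 337.68 + 283.6512 + 238.267008 + 200.14428672 = ΔG·(1 − c^5)/(1 − c) = 402 × (1 − 0.4182119424)/0.16 ≈ €1,462 million.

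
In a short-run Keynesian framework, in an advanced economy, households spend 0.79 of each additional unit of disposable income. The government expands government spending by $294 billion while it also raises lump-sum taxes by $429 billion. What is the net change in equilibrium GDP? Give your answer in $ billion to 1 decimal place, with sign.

−$213.9 billion

Expenditure multiplier = 1/(1 − MPC) = 1/(1 − 0.79) = 1/0.21 ≈ 4.762.
ΔG contributes k·ΔG = (+$294 billion) / 0.21 = +$1,400 billion.
ΔT of +$429 billion changes first-round spending by −c·ΔT = −$338.91 billion, contributing k·(−c·ΔT) = (−$338.91 billion) / 0.21 ≈ −$1,613.9 billion.
Net ΔY = k(ΔG − c·ΔT) = (−$44.91 billion) / 0.21 ≈ −$213.9 billion.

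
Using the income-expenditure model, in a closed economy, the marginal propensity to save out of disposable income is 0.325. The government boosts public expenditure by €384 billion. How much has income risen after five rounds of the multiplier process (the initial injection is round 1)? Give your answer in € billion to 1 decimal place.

MPC = 1 − MPS = 1 − 0.325 = 0.675.
Round 1 adds ΔG = €384 billion; each later round is MPC = 0.675 times the previous.
After 5 rounds: 384 + 259.2 + 174.96 + 118.098 + 79.71615 = ΔG·(1 − c^5)/(1 − c) = 384 × (1 − 0.140126044921875)/0.325 ≈ €1,016 billion.

€1,016.0 billion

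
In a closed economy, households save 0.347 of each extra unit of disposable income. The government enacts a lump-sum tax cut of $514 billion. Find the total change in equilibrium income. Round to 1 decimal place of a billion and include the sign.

+$967.3 billion

MPC = 1 − MPS = 1 − 0.347 = 0.653.
A lump-sum tax change of −$514 billion shifts disposable income by +$514 billion; first-round consumption changes by −c × ΔT = −0.653 × (−$514 billion) = +$335.642 billion.
Expenditure multiplier = 1/(1 − MPC) = 1/(1 − 0.653) = 1/0.347 ≈ 2.882.
The tax multiplier is −c × k ≈ −1.882, so ΔY = k × (−c·ΔT) = (+$335.642 billion) / 0.347 ≈ +$967.3 billion.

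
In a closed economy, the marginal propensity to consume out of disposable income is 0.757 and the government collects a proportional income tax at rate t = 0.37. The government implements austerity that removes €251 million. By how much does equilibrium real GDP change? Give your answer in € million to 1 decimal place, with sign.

Spending multiplier = 1/(1 − c(1−t)) = 1/(1 − 0.757×0.63) = 1/0.52309 ≈ 1.912.
ΔY = k × ΔG = (−€251 million) / 0.52309 ≈ −€479.8 million.

−€479.8 million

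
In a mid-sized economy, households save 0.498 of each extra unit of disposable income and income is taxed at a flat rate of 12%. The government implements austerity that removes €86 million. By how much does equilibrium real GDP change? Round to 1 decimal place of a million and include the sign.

MPC = 1 − MPS = 1 − 0.498 = 0.502.
Expenditure multiplier = 1/(1 − c(1−t)) = 1/(1 − 0.502×0.88) = 1/0.55824 ≈ 1.791.
ΔY = k × ΔG = (−€86 million) / 0.55824 ≈ −€154.1 million.

−€154.1 million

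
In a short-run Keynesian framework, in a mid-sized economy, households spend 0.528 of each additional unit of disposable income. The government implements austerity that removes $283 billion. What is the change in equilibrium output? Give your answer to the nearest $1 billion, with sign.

−$600 billion

Spending multiplier = 1/(1 − MPC) = 1/(1 − 0.528) = 1/0.472 ≈ 2.119.
ΔY = k × ΔG = (−$283 billion) / 0.472 ≈ −$600 billion.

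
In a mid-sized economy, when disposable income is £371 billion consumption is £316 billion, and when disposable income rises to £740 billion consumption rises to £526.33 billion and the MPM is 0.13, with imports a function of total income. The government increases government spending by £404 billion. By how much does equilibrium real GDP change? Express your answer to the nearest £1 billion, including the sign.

MPC = ΔC/ΔYd = (526.33 − 316)/(740 − 371) = 210.33/369 = 0.57.
Government-spending multiplier = 1/(1 − c + m) = 1/(1 − 0.57 + 0.13) = 1/0.56 ≈ 1.786.
ΔY = k × ΔG = (+£404 billion) / 0.56 ≈ +£721 billion.

+£721 billion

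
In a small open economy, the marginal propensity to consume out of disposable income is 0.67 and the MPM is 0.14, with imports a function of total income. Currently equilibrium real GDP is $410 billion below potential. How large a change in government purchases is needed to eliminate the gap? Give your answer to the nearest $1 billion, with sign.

+$193 billion

Spending multiplier = 1/(1 − c + m) = 1/(1 − 0.67 + 0.14) = 1/0.47 ≈ 2.128.
Need ΔY = +$410 billion, so ΔG = ΔY/k = (+$410 billion) × 0.47 ≈ +$193 billion.
The government should increase government purchases by $193 billion.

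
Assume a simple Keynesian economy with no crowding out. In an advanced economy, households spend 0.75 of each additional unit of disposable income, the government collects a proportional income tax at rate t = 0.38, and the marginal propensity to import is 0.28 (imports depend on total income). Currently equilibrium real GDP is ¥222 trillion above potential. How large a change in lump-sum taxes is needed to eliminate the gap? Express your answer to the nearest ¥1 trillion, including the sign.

Spending multiplier = 1/(1 − c(1−t) + m) = 1/(1 − 0.75×0.62 + 0.28) = 1/0.815 ≈ 1.227.
Tax multiplier = −c·k = −0.75/0.815 ≈ −0.92. Need ΔY = −¥222 trillion, so ΔT = ΔY/(−c·k) = −(−¥222 trillion) × 0.815 / 0.75 ≈ +¥241 trillion.
The government should raise lump-sum taxes by ¥241 trillion.

+¥241 trillion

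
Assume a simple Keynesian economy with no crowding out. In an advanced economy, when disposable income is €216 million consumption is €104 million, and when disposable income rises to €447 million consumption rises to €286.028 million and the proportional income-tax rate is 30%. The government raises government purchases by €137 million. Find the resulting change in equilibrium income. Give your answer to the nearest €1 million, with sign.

+€306 million

MPC = ΔC/ΔYd = (286.028 − 104)/(447 − 216) = 182.028/231 = 0.788.
Government-spending multiplier = 1/(1 − c(1−t)) = 1/(1 − 0.788×0.7) = 1/0.4484 ≈ 2.23.
ΔY = k × ΔG = (+€137 million) / 0.4484 ≈ +€306 million.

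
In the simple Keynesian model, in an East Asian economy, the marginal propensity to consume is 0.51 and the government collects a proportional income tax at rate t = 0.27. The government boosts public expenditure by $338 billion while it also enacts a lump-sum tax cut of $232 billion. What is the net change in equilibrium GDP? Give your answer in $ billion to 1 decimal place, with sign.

+$727.0 billion

Expenditure multiplier = 1/(1 − c(1−t)) = 1/(1 − 0.51×0.73) = 1/0.6277 ≈ 1.593.
ΔG contributes k·ΔG = (+$338 billion) / 0.6277 ≈ +$538.5 billion.
ΔT of −$232 billion changes first-round spending by −c·ΔT = +$118.32 billion, contributing k·(−c·ΔT) = (+$118.32 billion) / 0.6277 ≈ +$188.5 billion.
Net ΔY = k(ΔG − c·ΔT) = (+$456.32 billion) / 0.6277 ≈ +$727 billion.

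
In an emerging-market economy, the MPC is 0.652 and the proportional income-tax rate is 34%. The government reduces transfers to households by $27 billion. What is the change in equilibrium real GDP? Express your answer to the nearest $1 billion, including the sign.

The transfer change shifts disposable income by −$27 billion, so first-round consumption changes by c·ΔTR = 0.652 × (−$27 billion) = −$17.604 billion.
Expenditure multiplier = 1/(1 − c(1−t)) = 1/(1 − 0.652×0.66) = 1/0.56968 ≈ 1.755.
The transfer multiplier is c × k ≈ 1.145, so ΔY = k × (c·ΔTR) = (−$17.604 billion) / 0.56968 ≈ −$31 billion.

−$31 billion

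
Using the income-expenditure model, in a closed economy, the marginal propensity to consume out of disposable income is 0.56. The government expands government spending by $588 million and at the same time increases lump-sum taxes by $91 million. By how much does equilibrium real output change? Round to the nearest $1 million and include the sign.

Expenditure multiplier = 1/(1 − MPC) = 1/(1 − 0.56) = 1/0.44 ≈ 2.273.
ΔG contributes k·ΔG = (+$588 million) / 0.44 ≈ +$1,336.4 million.
ΔT of +$91 million changes first-round spending by −c·ΔT = −$50.96 million, contributing k·(−c·ΔT) = (−$50.96 million) / 0.44 ≈ −$115.8 million.
Net ΔY = k(ΔG − c·ΔT) = (+$537.04 million) / 0.44 ≈ +$1,221 million.

+$1,221 million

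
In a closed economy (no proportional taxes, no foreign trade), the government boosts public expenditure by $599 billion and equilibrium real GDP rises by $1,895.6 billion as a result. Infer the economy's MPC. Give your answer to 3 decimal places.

Implied spending multiplier k = ΔY/ΔG = 1,895.6/599 ≈ 3.1646.
Since k = 1/(1 − MPC), MPC = 1 − 1/k = 1 − ΔG/ΔY = 1 − 599/1,895.6 ≈ 0.684.

0.684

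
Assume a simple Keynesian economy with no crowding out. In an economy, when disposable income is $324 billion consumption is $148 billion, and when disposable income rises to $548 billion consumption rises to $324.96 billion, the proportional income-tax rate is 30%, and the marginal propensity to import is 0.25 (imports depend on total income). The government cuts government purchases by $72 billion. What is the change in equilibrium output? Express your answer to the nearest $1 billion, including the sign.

MPC = ΔC/ΔYd = (324.96 − 148)/(548 − 324) = 176.96/224 = 0.79.
Expenditure multiplier = 1/(1 − c(1−t) + m) = 1/(1 − 0.79×0.7 + 0.25) = 1/0.697 ≈ 1.435.
ΔY = k × ΔG = (−$72 billion) / 0.697 ≈ −$103 billion.

−$103 billion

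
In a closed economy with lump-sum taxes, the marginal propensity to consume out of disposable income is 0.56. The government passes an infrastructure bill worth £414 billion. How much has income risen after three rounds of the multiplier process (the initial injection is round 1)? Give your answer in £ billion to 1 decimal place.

£775.7 billion

Round 1 adds ΔG = £414 billion; each later round is MPC = 0.56 times the previous.
After 3 rounds: 414 + 231.84 + 129.8304 = ΔG·(1 − c^3)/(1 − c) = 414 × (1 − 0.175616)/0.44 ≈ £775.7 billion.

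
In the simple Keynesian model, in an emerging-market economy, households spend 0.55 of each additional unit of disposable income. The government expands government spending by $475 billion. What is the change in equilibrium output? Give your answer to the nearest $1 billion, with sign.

+$1,056 billion

Government-spending multiplier = 1/(1 − MPC) = 1/(1 − 0.55) = 1/0.45 ≈ 2.222.
ΔY = k × ΔG = (+$475 billion) / 0.45 ≈ +$1,056 billion.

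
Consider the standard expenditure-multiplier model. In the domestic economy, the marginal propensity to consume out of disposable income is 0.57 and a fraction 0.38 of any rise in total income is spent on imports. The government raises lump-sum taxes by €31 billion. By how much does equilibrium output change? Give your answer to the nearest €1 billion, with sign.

A lump-sum tax change of +€31 billion shifts disposable income by −€31 billion; first-round consumption changes by −c × ΔT = −0.57 × (+€31 billion) = −€17.67 billion.
Expenditure multiplier = 1/(1 − c + m) = 1/(1 − 0.57 + 0.38) = 1/0.81 ≈ 1.235.
The tax multiplier is −c × k ≈ −0.704, so ΔY = k × (−c·ΔT) = (−€17.67 billion) / 0.81 ≈ −€22 billion.

−€22 billion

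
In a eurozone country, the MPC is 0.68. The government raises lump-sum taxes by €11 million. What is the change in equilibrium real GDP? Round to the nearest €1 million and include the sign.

A lump-sum tax change of +€11 million shifts disposable income by −€11 million; first-round consumption changes by −c × ΔT = −0.68 × (+€11 million) = −€7.48 million.
Expenditure multiplier = 1/(1 − MPC) = 1/(1 − 0.68) = 1/0.32 = 3.125.
The tax multiplier is −c × k = −2.125, so ΔY = k × (−c·ΔT) = (−€7.48 million) / 0.32 ≈ −€23 million.

−€23 million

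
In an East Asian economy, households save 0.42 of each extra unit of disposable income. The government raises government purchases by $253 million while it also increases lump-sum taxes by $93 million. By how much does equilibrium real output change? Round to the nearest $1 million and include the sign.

+$474 million

MPC = 1 − MPS = 1 − 0.42 = 0.58.
Expenditure multiplier = 1/(1 − MPC) = 1/(1 − 0.58) = 1/0.42 ≈ 2.381.
ΔG contributes k·ΔG = (+$253 million) / 0.42 ≈ +$602.4 million.
ΔT of +$93 million changes first-round spending by −c·ΔT = −$53.94 million, contributing k·(−c·ΔT) = (−$53.94 million) / 0.42 ≈ −$128.4 million.
Net ΔY = k(ΔG − c·ΔT) = (+$199.06 million) / 0.42 ≈ +$474 million.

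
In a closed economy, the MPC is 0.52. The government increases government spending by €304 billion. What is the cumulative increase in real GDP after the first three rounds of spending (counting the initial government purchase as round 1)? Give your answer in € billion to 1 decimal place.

Round 1 adds ΔG = €304 billion; each later round is MPC = 0.52 times the previous.
After 3 rounds: 304 + 158.08 + 82.2016 = ΔG·(1 − c^3)/(1 − c) = 304 × (1 − 0.140608)/0.48 ≈ €544.3 billion.

€544.3 billion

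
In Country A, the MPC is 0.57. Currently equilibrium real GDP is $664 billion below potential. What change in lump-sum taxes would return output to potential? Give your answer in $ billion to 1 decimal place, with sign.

−$500.9 billion

Spending multiplier = 1/(1 − MPC) = 1/(1 − 0.57) = 1/0.43 ≈ 2.326.
Tax multiplier = −c·k = −0.57/0.43 ≈ −1.326. Need ΔY = +$664 billion, so ΔT = ΔY/(−c·k) = −(+$664 billion) × 0.43 / 0.57 ≈ −$500.9 billion.
The government should cut lump-sum taxes by $500.9 billion.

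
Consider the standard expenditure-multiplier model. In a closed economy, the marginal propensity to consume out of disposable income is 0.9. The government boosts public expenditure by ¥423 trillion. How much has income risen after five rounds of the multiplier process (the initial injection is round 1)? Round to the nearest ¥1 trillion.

Round 1 adds ΔG = ¥423 trillion; each later round is MPC = 0.9 times the previous.
After 5 rounds: 423 + 380.7 + 342.63 + 308.367 + 277.5303 = ΔG·(1 − c^5)/(1 − c) = 423 × (1 − 0.59049)/0.1 ≈ ¥1,732 trillion.

¥1,732 trillion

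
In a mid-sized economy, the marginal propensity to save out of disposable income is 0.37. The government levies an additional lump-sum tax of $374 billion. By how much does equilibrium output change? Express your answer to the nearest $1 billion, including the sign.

MPC = 1 − MPS = 1 − 0.37 = 0.63.
A lump-sum tax change of +$374 billion shifts disposable income by −$374 billion; first-round consumption changes by −c × ΔT = −0.63 × (+$374 billion) = −$235.62 billion.
Expenditure multiplier = 1/(1 − MPC) = 1/(1 − 0.63) = 1/0.37 ≈ 2.703.
The tax multiplier is −c × k ≈ −1.703, so ΔY = k × (−c·ΔT) = (−$235.62 billion) / 0.37 ≈ −$637 billion.

−$637 billion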